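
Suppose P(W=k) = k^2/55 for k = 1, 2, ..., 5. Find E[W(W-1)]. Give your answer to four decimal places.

13.7091

E[W(W-1)] = Σ w(w-1)·P(W=w)
 = 0·1/55 + 2·4/55 + 6·9/55 + 12·16/55 + 20·5/11
 = 0 + 8/55 + 54/55 + 192/55 + 100/11
 = 754/55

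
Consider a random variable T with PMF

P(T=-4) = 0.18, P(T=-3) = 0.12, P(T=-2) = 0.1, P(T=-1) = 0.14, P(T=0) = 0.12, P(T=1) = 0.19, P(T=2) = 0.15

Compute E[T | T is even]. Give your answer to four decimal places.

-1.1273

P(T is even) = 0.18 + 0.1 + 0.12 + 0.15 = 0.55.
E[T | T is even] = [(-4)·0.18 + (-2)·0.1 + 0·0.12 + 2·0.15] / 0.55
 = -0.62 / 0.55
 = -62/55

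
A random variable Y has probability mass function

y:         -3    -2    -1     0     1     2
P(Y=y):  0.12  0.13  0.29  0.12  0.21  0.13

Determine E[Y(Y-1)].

E[Y(Y-1)] = Σ y(y-1)·P(Y=y)
 = 12·0.12 + 6·0.13 + 2·0.29 + 0·0.12 + 0·0.21 + 2·0.13
 = 1.44 + 0.78 + 0.58 + 0 + 0 + 0.26
 = 3.06

3.06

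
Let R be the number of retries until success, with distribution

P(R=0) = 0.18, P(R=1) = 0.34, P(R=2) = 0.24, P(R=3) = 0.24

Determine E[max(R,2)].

E[max(R,2)] = Σ max(r,2)·P(R=r)
 = 2·0.18 + 2·0.34 + 2·0.24 + 3·0.24
 = 0.36 + 0.68 + 0.48 + 0.72
 = 2.24

2.24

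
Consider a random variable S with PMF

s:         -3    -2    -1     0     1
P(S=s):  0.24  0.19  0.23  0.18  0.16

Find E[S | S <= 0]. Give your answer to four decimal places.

-1.5833

P(S <= 0) = 0.24 + 0.19 + 0.23 + 0.18 = 0.84.
E[S | S <= 0] = [(-3)·0.24 + (-2)·0.19 + (-1)·0.23 + 0·0.18] / 0.84
 = -1.33 / 0.84
 = -19/12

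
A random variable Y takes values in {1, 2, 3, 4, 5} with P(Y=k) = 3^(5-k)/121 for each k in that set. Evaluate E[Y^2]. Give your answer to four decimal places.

2.8347

E[Y^2] = Σ y^2·P(Y=y)
 = 1·81/121 + 4·27/121 + 9·9/121 + 16·3/121 + 25·1/121
 = 81/121 + 108/121 + 81/121 + 48/121 + 25/121
 = 343/121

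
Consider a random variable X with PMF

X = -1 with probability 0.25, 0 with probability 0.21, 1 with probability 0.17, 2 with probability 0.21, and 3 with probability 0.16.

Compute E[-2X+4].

E[-2X+4] = Σ (-2x+4)·P(X=x)
 = 6·0.25 + 4·0.21 + 2·0.17 + 0·0.21 + (-2)·0.16
 = 1.5 + 0.84 + 0.34 + 0 + (-0.32)
 = 2.36

2.36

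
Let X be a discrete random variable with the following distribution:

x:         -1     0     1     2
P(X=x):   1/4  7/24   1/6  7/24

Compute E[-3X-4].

E[-3X-4] = Σ (-3x-4)·P(X=x)
 = (-1)·1/4 + (-4)·7/24 + (-7)·1/6 + (-10)·7/24
 = (-1/4) + (-7/6) + (-7/6) + (-35/12)
 = -11/2

-5.5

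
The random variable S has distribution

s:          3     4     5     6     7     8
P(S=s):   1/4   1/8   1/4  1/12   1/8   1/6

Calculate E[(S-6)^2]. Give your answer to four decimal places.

3.7917

E[(S-6)^2] = Σ (s-6)^2·P(S=s)
 = 9·1/4 + 4·1/8 + 1·1/4 + 0·1/12 + 1·1/8 + 4·1/6
 = 9/4 + 1/2 + 1/4 + 0 + 1/8 + 2/3
 = 91/24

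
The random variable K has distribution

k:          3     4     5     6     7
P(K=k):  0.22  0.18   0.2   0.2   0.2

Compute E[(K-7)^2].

E[(K-7)^2] = Σ (k-7)^2·P(K=k)
 = 16·0.22 + 9·0.18 + 4·0.2 + 1·0.2 + 0·0.2
 = 3.52 + 1.62 + 0.8 + 0.2 + 0
 = 6.14

6.14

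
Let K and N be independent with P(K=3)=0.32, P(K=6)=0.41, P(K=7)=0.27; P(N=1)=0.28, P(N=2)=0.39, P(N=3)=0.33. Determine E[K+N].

7.36

E[K+N] = Σ_k Σ_n (k+n) · P(K=k)P(N=n)
 = 4·0.0896 + 5·0.1248 + 6·0.1056 + 7·0.1148 + 8·0.1599 + 9·0.1353 + 8·0.0756 + 9·0.1053 + 10·0.0891
 = 0.3584 + 0.624 + 0.6336 + 0.8036 + 1.2792 + 1.2177 + 0.6048 + 0.9477 + 0.891
 = 7.36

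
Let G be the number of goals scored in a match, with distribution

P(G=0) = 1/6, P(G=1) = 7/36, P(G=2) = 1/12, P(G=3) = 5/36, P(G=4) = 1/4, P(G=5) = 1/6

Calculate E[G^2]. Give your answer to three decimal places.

9.944

E[G^2] = Σ g^2·P(G=g)
 = 0·1/6 + 1·7/36 + 4·1/12 + 9·5/36 + 16·1/4 + 25·1/6
 = 0 + 7/36 + 1/3 + 5/4 + 4 + 25/6
 = 179/18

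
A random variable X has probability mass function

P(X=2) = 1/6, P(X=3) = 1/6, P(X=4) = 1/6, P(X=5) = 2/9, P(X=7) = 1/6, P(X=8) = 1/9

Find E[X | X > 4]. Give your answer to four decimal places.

P(X > 4) = 2/9 + 1/6 + 1/9 = 1/2.
E[X | X > 4] = [5·2/9 + 7·1/6 + 8·1/9] / (1/2)
 = 19/6 / (1/2)
 = 19/3

6.3333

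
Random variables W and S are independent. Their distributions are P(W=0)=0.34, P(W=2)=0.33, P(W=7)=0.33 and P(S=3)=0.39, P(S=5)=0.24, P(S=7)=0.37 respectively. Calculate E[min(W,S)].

2.2968

E[min(W,S)] = Σ_w Σ_s min(w,s) · P(W=w)P(S=s)
 = 0·0.1326 + 0·0.0816 + 0·0.1258 + 2·0.1287 + 2·0.0792 + 2·0.1221 + 3·0.1287 + 5·0.0792 + 7·0.1221
 = 0 + 0 + 0 + 0.2574 + 0.1584 + 0.2442 + 0.3861 + 0.396 + 0.8547
 = 2.2968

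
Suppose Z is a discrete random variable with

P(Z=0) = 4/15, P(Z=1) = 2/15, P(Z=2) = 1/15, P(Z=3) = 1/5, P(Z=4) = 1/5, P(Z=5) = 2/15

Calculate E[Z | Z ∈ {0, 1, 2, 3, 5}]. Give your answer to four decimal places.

P(Z ∈ {0, 1, 2, 3, 5}) = 4/15 + 2/15 + 1/15 + 1/5 + 2/15 = 4/5.
E[Z | Z ∈ {0, 1, 2, 3, 5}] = [0·4/15 + 1·2/15 + 2·1/15 + 3·1/5 + 5·2/15] / (4/5)
 = 23/15 / (4/5)
 = 23/12

1.9167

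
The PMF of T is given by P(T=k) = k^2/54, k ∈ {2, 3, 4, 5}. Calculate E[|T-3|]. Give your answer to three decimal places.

E[|T-3|] = Σ |t-3|·P(T=t)
 = 1·2/27 + 0·1/6 + 1·8/27 + 2·25/54
 = 2/27 + 0 + 8/27 + 25/27
 = 35/27

1.296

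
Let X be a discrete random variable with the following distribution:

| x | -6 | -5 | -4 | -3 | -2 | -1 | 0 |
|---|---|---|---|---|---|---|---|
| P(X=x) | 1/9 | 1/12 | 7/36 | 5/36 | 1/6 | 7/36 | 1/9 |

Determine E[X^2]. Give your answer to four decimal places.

E[X^2] = Σ x^2·P(X=x)
 = 36·1/9 + 25·1/12 + 16·7/36 + 9·5/36 + 4·1/6 + 1·7/36 + 0·1/9
 = 4 + 25/12 + 28/9 + 5/4 + 2/3 + 7/36 + 0
 = 407/36

11.3056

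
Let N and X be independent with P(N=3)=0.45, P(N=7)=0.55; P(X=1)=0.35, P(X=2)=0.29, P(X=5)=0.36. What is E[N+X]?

7.93

E[N+X] = Σ_n Σ_x (n+x) · P(N=n)P(X=x)
 = 4·0.1575 + 5·0.1305 + 8·0.162 + 8·0.1925 + 9·0.1595 + 12·0.198
 = 0.63 + 0.6525 + 1.296 + 1.54 + 1.4355 + 2.376
 = 7.93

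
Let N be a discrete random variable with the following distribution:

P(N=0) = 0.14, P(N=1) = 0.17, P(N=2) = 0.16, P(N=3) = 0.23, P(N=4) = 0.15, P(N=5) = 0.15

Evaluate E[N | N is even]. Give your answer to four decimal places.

2.0444

P(N is even) = 0.14 + 0.16 + 0.15 = 0.45.
E[N | N is even] = [0·0.14 + 2·0.16 + 4·0.15] / 0.45
 = 0.92 / 0.45
 = 92/45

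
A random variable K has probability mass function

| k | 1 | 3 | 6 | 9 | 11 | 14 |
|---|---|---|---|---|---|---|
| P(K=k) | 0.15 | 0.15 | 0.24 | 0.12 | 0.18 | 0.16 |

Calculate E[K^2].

E[K^2] = Σ k^2·P(K=k)
 = 1·0.15 + 9·0.15 + 36·0.24 + 81·0.12 + 121·0.18 + 196·0.16
 = 0.15 + 1.35 + 8.64 + 9.72 + 21.78 + 31.36
 = 73

73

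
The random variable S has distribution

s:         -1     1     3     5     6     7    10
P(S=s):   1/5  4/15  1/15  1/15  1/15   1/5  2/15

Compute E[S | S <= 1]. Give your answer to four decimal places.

P(S <= 1) = 1/5 + 4/15 = 7/15.
E[S | S <= 1] = [(-1)·1/5 + 1·4/15] / (7/15)
 = 1/15 / (7/15)
 = 1/7

0.1429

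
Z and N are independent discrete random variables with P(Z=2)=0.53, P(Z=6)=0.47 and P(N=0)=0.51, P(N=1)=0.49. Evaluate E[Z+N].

4.37

E[Z+N] = Σ_z Σ_n (z+n) · P(Z=z)P(N=n)
 = 2·0.2703 + 3·0.2597 + 6·0.2397 + 7·0.2303
 = 0.5406 + 0.7791 + 1.4382 + 1.6121
 = 4.37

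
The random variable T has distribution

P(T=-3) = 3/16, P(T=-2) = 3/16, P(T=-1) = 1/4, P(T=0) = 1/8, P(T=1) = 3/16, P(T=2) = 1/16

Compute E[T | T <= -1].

-1.9

P(T <= -1) = 3/16 + 3/16 + 1/4 = 5/8.
E[T | T <= -1] = [(-3)·3/16 + (-2)·3/16 + (-1)·1/4] / (5/8)
 = -19/16 / (5/8)
 = -19/10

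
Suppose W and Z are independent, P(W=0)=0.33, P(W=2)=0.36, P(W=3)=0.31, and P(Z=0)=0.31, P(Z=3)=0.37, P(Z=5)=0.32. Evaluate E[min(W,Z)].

1.1385

E[min(W,Z)] = Σ_w Σ_z min(w,z) · P(W=w)P(Z=z)
 = 0·0.1023 + 0·0.1221 + 0·0.1056 + 0·0.1116 + 2·0.1332 + 2·0.1152 + 0·0.0961 + 3·0.1147 + 3·0.0992
 = 0 + 0 + 0 + 0 + 0.2664 + 0.2304 + 0 + 0.3441 + 0.2976
 = 1.1385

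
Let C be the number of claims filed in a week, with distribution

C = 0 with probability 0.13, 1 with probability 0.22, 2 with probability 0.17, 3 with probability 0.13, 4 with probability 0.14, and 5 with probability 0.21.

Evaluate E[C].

2.56

E[C] = Σ c·P(C=c)
 = 0·0.13 + 1·0.22 + 2·0.17 + 3·0.13 + 4·0.14 + 5·0.21
 = 0 + 0.22 + 0.34 + 0.39 + 0.56 + 1.05
 = 2.56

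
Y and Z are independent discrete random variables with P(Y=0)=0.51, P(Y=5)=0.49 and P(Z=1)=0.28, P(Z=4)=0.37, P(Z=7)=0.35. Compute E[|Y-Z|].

3.2202

E[|Y-Z|] = Σ_y Σ_z |y-z| · P(Y=y)P(Z=z)
 = 1·0.1428 + 4·0.1887 + 7·0.1785 + 4·0.1372 + 1·0.1813 + 2·0.1715
 = 0.1428 + 0.7548 + 1.2495 + 0.5488 + 0.1813 + 0.343
 = 3.2202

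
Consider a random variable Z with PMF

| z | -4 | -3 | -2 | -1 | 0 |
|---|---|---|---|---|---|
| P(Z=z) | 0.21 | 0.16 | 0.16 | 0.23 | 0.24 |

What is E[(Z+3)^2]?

E[(Z+3)^2] = Σ (z+3)^2·P(Z=z)
 = 1·0.21 + 0·0.16 + 1·0.16 + 4·0.23 + 9·0.24
 = 0.21 + 0 + 0.16 + 0.92 + 2.16
 = 3.45

3.45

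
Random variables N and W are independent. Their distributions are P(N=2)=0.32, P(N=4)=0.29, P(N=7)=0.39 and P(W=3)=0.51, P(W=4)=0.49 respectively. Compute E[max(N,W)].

5.0068

E[max(N,W)] = Σ_n Σ_w max(n,w) · P(N=n)P(W=w)
 = 3·0.1632 + 4·0.1568 + 4·0.1479 + 4·0.1421 + 7·0.1989 + 7·0.1911
 = 0.4896 + 0.6272 + 0.5916 + 0.5684 + 1.3923 + 1.3377
 = 5.0068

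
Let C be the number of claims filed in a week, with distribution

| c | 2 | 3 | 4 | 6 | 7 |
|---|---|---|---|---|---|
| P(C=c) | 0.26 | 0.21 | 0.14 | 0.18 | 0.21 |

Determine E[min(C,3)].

E[min(C,3)] = Σ min(c,3)·P(C=c)
 = 2·0.26 + 3·0.21 + 3·0.14 + 3·0.18 + 3·0.21
 = 0.52 + 0.63 + 0.42 + 0.54 + 0.63
 = 2.74

2.74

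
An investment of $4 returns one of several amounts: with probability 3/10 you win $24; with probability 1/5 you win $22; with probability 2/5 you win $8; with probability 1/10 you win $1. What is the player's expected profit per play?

10.9

E[payout] = 24·3/10 + 22·1/5 + 8·2/5 + 1·1/10
 = 36/5 + 22/5 + 16/5 + 1/10
 = 149/10
Net = 149/10 - 4 = 109/10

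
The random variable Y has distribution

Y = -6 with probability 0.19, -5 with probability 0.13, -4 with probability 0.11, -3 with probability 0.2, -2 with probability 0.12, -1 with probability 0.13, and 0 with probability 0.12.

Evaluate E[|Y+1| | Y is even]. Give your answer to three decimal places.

P(Y is even) = 0.19 + 0.11 + 0.12 + 0.12 = 0.54.
E[|Y+1| | Y is even] = [5·0.19 + 3·0.11 + 1·0.12 + 1·0.12] / 0.54
 = 1.52 / 0.54
 = 76/27

2.815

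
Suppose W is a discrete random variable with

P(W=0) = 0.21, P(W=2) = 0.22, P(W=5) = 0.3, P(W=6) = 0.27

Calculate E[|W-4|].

2.12

E[|W-4|] = Σ |w-4|·P(W=w)
 = 4·0.21 + 2·0.22 + 1·0.3 + 2·0.27
 = 0.84 + 0.44 + 0.3 + 0.54
 = 2.12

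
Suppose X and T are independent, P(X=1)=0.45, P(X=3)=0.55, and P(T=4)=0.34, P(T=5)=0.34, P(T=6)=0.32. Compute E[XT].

E[XT] = Σ_x Σ_t xt · P(X=x)P(T=t)
 = 4·0.153 + 5·0.153 + 6·0.144 + 12·0.187 + 15·0.187 + 18·0.176
 = 0.612 + 0.765 + 0.864 + 2.244 + 2.805 + 3.168
 = 10.458

10.458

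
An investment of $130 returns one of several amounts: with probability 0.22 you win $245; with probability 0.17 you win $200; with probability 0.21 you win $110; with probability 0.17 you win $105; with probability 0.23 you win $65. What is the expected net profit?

13.8

E[payout] = 245·0.22 + 200·0.17 + 110·0.21 + 105·0.17 + 65·0.23
 = 53.9 + 34 + 23.1 + 17.85 + 14.95
 = 143.8
Net = 143.8 - 130 = 13.8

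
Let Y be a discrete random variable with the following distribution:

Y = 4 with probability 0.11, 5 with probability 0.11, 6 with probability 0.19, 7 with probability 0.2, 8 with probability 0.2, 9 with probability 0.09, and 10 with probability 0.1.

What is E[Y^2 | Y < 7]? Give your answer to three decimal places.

P(Y < 7) = 0.11 + 0.11 + 0.19 = 0.41.
E[Y^2 | Y < 7] = [16·0.11 + 25·0.11 + 36·0.19] / 0.41
 = 11.35 / 0.41
 = 1135/41

27.683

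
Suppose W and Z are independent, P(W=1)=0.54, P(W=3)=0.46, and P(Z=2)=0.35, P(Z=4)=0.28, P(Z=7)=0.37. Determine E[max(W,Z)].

E[max(W,Z)] = Σ_w Σ_z max(w,z) · P(W=w)P(Z=z)
 = 2·0.189 + 4·0.1512 + 7·0.1998 + 3·0.161 + 4·0.1288 + 7·0.1702
 = 0.378 + 0.6048 + 1.3986 + 0.483 + 0.5152 + 1.1914
 = 4.571

4.571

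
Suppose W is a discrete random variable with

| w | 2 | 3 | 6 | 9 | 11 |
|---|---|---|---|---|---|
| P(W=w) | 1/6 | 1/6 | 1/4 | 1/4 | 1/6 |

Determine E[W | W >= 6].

8.375

P(W >= 6) = 1/4 + 1/4 + 1/6 = 2/3.
E[W | W >= 6] = [6·1/4 + 9·1/4 + 11·1/6] / (2/3)
 = 67/12 / (2/3)
 = 67/8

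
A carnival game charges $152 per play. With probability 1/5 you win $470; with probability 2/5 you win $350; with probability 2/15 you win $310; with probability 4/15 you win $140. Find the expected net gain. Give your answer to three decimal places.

160.667

E[payout] = 470·1/5 + 350·2/5 + 310·2/15 + 140·4/15
 = 94 + 140 + 124/3 + 112/3
 = 938/3
Net = 938/3 - 152 = 482/3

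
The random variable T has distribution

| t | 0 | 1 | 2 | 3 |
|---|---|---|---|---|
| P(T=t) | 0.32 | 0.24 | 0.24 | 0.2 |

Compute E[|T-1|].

0.96

E[|T-1|] = Σ |t-1|·P(T=t)
 = 1·0.32 + 0·0.24 + 1·0.24 + 2·0.2
 = 0.32 + 0 + 0.24 + 0.4
 = 0.96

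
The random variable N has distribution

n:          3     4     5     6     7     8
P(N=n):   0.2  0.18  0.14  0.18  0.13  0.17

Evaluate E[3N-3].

13.11

E[3N-3] = Σ (3n-3)·P(N=n)
 = 6·0.2 + 9·0.18 + 12·0.14 + 15·0.18 + 18·0.13 + 21·0.17
 = 1.2 + 1.62 + 1.68 + 2.7 + 2.34 + 3.57
 = 13.11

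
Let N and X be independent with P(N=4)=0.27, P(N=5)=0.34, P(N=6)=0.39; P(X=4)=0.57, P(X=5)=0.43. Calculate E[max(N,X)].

E[max(N,X)] = Σ_n Σ_x max(n,x) · P(N=n)P(X=x)
 = 4·0.1539 + 5·0.1161 + 5·0.1938 + 5·0.1462 + 6·0.2223 + 6·0.1677
 = 0.6156 + 0.5805 + 0.969 + 0.731 + 1.3338 + 1.0062
 = 5.2361

5.2361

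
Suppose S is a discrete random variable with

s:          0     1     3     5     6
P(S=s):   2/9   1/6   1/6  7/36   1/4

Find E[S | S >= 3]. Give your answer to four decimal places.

P(S >= 3) = 1/6 + 7/36 + 1/4 = 11/18.
E[S | S >= 3] = [3·1/6 + 5·7/36 + 6·1/4] / (11/18)
 = 107/36 / (11/18)
 = 107/22

4.8636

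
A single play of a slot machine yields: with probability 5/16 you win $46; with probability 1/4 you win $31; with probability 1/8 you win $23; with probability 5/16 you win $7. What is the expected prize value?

E[payout] = 46·5/16 + 31·1/4 + 23·1/8 + 7·5/16
 = 115/8 + 31/4 + 23/8 + 35/16
 = 435/16

27.1875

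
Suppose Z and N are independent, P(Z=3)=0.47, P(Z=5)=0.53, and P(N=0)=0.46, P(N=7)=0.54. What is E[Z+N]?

E[Z+N] = Σ_z Σ_n (z+n) · P(Z=z)P(N=n)
 = 3·0.2162 + 10·0.2538 + 5·0.2438 + 12·0.2862
 = 0.6486 + 2.538 + 1.219 + 3.4344
 = 7.84

7.84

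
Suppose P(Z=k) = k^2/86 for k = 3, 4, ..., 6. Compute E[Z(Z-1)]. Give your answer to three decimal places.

E[Z(Z-1)] = Σ z(z-1)·P(Z=z)
 = 6·9/86 + 12·8/43 + 20·25/86 + 30·18/43
 = 27/43 + 96/43 + 250/43 + 540/43
 = 913/43

21.233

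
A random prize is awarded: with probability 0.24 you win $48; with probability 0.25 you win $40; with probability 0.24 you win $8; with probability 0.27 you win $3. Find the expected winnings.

24.25

E[payout] = 48·0.24 + 40·0.25 + 8·0.24 + 3·0.27
 = 11.52 + 10 + 1.92 + 0.81
 = 24.25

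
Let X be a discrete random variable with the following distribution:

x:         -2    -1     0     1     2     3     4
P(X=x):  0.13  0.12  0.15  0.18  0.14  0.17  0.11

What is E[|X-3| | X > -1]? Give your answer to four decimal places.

1.4133

P(X > -1) = 0.15 + 0.18 + 0.14 + 0.17 + 0.11 = 0.75.
E[|X-3| | X > -1] = [3·0.15 + 2·0.18 + 1·0.14 + 0·0.17 + 1·0.11] / 0.75
 = 1.06 / 0.75
 = 106/75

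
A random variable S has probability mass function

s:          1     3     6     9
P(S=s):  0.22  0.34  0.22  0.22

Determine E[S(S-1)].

E[S(S-1)] = Σ s(s-1)·P(S=s)
 = 0·0.22 + 6·0.34 + 30·0.22 + 72·0.22
 = 0 + 2.04 + 6.6 + 15.84
 = 24.48

24.48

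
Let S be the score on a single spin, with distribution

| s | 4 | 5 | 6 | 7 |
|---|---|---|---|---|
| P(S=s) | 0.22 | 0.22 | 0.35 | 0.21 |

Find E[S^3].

189.21

E[S^3] = Σ s^3·P(S=s)
 = 64·0.22 + 125·0.22 + 216·0.35 + 343·0.21
 = 14.08 + 27.5 + 75.6 + 72.03
 = 189.21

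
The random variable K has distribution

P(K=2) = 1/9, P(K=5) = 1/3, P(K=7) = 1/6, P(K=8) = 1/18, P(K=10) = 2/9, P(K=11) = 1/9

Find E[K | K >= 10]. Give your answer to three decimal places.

10.333

P(K >= 10) = 2/9 + 1/9 = 1/3.
E[K | K >= 10] = [10·2/9 + 11·1/9] / (1/3)
 = 31/9 / (1/3)
 = 31/3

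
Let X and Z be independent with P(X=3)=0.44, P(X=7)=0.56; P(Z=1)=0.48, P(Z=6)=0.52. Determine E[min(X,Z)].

2.9136

E[min(X,Z)] = Σ_x Σ_z min(x,z) · P(X=x)P(Z=z)
 = 1·0.2112 + 3·0.2288 + 1·0.2688 + 6·0.2912
 = 0.2112 + 0.6864 + 0.2688 + 1.7472
 = 2.9136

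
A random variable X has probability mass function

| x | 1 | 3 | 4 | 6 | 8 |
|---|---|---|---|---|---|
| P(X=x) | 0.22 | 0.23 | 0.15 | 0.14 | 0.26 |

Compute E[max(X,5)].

E[max(X,5)] = Σ max(x,5)·P(X=x)
 = 5·0.22 + 5·0.23 + 5·0.15 + 6·0.14 + 8·0.26
 = 1.1 + 1.15 + 0.75 + 0.84 + 2.08
 = 5.92

5.92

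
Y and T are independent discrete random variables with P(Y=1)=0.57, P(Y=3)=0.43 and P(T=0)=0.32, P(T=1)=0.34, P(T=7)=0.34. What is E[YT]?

E[YT] = Σ_y Σ_t yt · P(Y=y)P(T=t)
 = 0·0.1824 + 1·0.1938 + 7·0.1938 + 0·0.1376 + 3·0.1462 + 21·0.1462
 = 0 + 0.1938 + 1.3566 + 0 + 0.4386 + 3.0702
 = 5.0592

5.0592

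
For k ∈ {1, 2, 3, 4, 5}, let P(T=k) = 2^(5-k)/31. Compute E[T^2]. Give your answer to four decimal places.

4.5484

E[T^2] = Σ t^2·P(T=t)
 = 1·16/31 + 4·8/31 + 9·4/31 + 16·2/31 + 25·1/31
 = 16/31 + 32/31 + 36/31 + 32/31 + 25/31
 = 141/31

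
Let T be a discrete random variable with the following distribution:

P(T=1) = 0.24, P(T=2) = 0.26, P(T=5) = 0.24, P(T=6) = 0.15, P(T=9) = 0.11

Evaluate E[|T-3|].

2.33

E[|T-3|] = Σ |t-3|·P(T=t)
 = 2·0.24 + 1·0.26 + 2·0.24 + 3·0.15 + 6·0.11
 = 0.48 + 0.26 + 0.48 + 0.45 + 0.66
 = 2.33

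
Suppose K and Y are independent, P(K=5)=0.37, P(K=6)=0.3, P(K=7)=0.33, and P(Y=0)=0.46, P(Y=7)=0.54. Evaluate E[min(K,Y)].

3.2184

E[min(K,Y)] = Σ_k Σ_y min(k,y) · P(K=k)P(Y=y)
 = 0·0.1702 + 5·0.1998 + 0·0.138 + 6·0.162 + 0·0.1518 + 7·0.1782
 = 0 + 0.999 + 0 + 0.972 + 0 + 1.2474
 = 3.2184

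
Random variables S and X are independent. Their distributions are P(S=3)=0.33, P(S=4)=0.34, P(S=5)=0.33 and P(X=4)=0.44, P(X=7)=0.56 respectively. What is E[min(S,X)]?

3.8548

E[min(S,X)] = Σ_s Σ_x min(s,x) · P(S=s)P(X=x)
 = 3·0.1452 + 3·0.1848 + 4·0.1496 + 4·0.1904 + 4·0.1452 + 5·0.1848
 = 0.4356 + 0.5544 + 0.5984 + 0.7616 + 0.5808 + 0.924
 = 3.8548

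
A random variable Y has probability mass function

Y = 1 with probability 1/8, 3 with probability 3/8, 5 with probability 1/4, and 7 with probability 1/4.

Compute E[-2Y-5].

E[-2Y-5] = Σ (-2y-5)·P(Y=y)
 = (-7)·1/8 + (-11)·3/8 + (-15)·1/4 + (-19)·1/4
 = (-7/8) + (-33/8) + (-15/4) + (-19/4)
 = -27/2

-13.5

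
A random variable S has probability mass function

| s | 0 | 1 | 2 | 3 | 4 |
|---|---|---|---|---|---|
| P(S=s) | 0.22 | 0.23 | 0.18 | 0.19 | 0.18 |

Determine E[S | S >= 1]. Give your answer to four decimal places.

P(S >= 1) = 0.23 + 0.18 + 0.19 + 0.18 = 0.78.
E[S | S >= 1] = [1·0.23 + 2·0.18 + 3·0.19 + 4·0.18] / 0.78
 = 1.88 / 0.78
 = 94/39

2.4103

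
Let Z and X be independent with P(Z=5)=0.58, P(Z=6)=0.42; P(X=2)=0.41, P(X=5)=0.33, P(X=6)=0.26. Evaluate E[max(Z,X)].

E[max(Z,X)] = Σ_z Σ_x max(z,x) · P(Z=z)P(X=x)
 = 5·0.2378 + 5·0.1914 + 6·0.1508 + 6·0.1722 + 6·0.1386 + 6·0.1092
 = 1.189 + 0.957 + 0.9048 + 1.0332 + 0.8316 + 0.6552
 = 5.5708

5.5708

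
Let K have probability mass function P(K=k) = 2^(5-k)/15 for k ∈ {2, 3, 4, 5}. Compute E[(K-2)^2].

E[(K-2)^2] = Σ (k-2)^2·P(K=k)
 = 0·8/15 + 1·4/15 + 4·2/15 + 9·1/15
 = 0 + 4/15 + 8/15 + 3/5
 = 7/5

1.4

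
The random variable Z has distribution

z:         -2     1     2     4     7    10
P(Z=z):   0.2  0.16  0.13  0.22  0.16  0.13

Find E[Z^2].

E[Z^2] = Σ z^2·P(Z=z)
 = 4·0.2 + 1·0.16 + 4·0.13 + 16·0.22 + 49·0.16 + 100·0.13
 = 0.8 + 0.16 + 0.52 + 3.52 + 7.84 + 13
 = 25.84

25.84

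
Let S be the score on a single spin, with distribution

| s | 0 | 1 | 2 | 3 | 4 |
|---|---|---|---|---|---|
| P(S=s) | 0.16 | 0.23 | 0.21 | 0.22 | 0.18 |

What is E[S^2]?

E[S^2] = Σ s^2·P(S=s)
 = 0·0.16 + 1·0.23 + 4·0.21 + 9·0.22 + 16·0.18
 = 0 + 0.23 + 0.84 + 1.98 + 2.88
 = 5.93

5.93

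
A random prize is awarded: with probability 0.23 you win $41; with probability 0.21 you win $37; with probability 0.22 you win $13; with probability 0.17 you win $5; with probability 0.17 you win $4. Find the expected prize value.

E[payout] = 41·0.23 + 37·0.21 + 13·0.22 + 5·0.17 + 4·0.17
 = 9.43 + 7.77 + 2.86 + 0.85 + 0.68
 = 21.59

21.59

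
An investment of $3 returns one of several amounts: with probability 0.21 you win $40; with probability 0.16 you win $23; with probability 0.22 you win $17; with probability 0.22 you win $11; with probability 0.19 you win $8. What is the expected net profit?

16.76

E[payout] = 40·0.21 + 23·0.16 + 17·0.22 + 11·0.22 + 8·0.19
 = 8.4 + 3.68 + 3.74 + 2.42 + 1.52
 = 19.76
Net = 19.76 - 3 = 16.76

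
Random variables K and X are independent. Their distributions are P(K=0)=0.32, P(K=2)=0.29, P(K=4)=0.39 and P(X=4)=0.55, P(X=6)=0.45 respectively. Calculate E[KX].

E[KX] = Σ_k Σ_x kx · P(K=k)P(X=x)
 = 0·0.176 + 0·0.144 + 8·0.1595 + 12·0.1305 + 16·0.2145 + 24·0.1755
 = 0 + 0 + 1.276 + 1.566 + 3.432 + 4.212
 = 10.486

10.486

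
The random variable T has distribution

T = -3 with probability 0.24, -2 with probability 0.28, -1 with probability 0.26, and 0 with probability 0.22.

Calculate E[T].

E[T] = Σ t·P(T=t)
 = (-3)·0.24 + (-2)·0.28 + (-1)·0.26 + 0·0.22
 = (-0.72) + (-0.56) + (-0.26) + 0
 = -1.54

-1.54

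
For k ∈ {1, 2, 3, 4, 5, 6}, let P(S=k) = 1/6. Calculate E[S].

3.5

E[S] = Σ s·P(S=s)
 = 1·1/6 + 2·1/6 + 3·1/6 + 4·1/6 + 5·1/6 + 6·1/6
 = 1/6 + 1/3 + 1/2 + 2/3 + 5/6 + 1
 = 7/2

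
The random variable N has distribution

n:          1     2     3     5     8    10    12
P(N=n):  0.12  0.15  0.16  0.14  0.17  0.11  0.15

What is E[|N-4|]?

E[|N-4|] = Σ |n-4|·P(N=n)
 = 3·0.12 + 2·0.15 + 1·0.16 + 1·0.14 + 4·0.17 + 6·0.11 + 8·0.15
 = 0.36 + 0.3 + 0.16 + 0.14 + 0.68 + 0.66 + 1.2
 = 3.5

3.5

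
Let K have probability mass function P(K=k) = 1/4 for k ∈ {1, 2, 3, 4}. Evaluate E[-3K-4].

E[-3K-4] = Σ (-3k-4)·P(K=k)
 = (-7)·1/4 + (-10)·1/4 + (-13)·1/4 + (-16)·1/4
 = (-7/4) + (-5/2) + (-13/4) + (-4)
 = -23/2

-11.5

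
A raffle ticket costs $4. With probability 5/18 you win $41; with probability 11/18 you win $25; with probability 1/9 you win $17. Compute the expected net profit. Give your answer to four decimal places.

E[payout] = 41·5/18 + 25·11/18 + 17·1/9
 = 205/18 + 275/18 + 17/9
 = 257/9
Net = 257/9 - 4 = 221/9

24.5556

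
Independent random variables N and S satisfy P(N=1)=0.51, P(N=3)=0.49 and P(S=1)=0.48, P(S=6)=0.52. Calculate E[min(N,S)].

1.5096

E[min(N,S)] = Σ_n Σ_s min(n,s) · P(N=n)P(S=s)
 = 1·0.2448 + 1·0.2652 + 1·0.2352 + 3·0.2548
 = 0.2448 + 0.2652 + 0.2352 + 0.7644
 = 1.5096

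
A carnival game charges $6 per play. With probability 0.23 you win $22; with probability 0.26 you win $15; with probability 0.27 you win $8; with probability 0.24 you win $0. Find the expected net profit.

E[payout] = 22·0.23 + 15·0.26 + 8·0.27 + 0·0.24
 = 5.06 + 3.9 + 2.16 + 0
 = 11.12
Net = 11.12 - 6 = 5.12

5.12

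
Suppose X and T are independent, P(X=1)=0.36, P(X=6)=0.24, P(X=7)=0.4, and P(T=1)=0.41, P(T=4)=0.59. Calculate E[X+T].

E[X+T] = Σ_x Σ_t (x+t) · P(X=x)P(T=t)
 = 2·0.1476 + 5·0.2124 + 7·0.0984 + 10·0.1416 + 8·0.164 + 11·0.236
 = 0.2952 + 1.062 + 0.6888 + 1.416 + 1.312 + 2.596
 = 7.37

7.37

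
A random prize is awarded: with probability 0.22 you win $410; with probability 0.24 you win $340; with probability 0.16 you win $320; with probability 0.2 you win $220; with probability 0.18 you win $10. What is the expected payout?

E[payout] = 410·0.22 + 340·0.24 + 320·0.16 + 220·0.2 + 10·0.18
 = 90.2 + 81.6 + 51.2 + 44 + 1.8
 = 268.8

268.8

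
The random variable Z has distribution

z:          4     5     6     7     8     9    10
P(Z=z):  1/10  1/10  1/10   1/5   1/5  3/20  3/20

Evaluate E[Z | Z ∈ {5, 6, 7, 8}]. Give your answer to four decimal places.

P(Z ∈ {5, 6, 7, 8}) = 1/10 + 1/10 + 1/5 + 1/5 = 3/5.
E[Z | Z ∈ {5, 6, 7, 8}] = [5·1/10 + 6·1/10 + 7·1/5 + 8·1/5] / (3/5)
 = 41/10 / (3/5)
 = 41/6

6.8333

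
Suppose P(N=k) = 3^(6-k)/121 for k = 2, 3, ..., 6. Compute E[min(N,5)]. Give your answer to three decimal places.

E[min(N,5)] = Σ min(n,5)·P(N=n)
 = 2·81/121 + 3·27/121 + 4·9/121 + 5·3/121 + 5·1/121
 = 162/121 + 81/121 + 36/121 + 15/121 + 5/121
 = 299/121

2.471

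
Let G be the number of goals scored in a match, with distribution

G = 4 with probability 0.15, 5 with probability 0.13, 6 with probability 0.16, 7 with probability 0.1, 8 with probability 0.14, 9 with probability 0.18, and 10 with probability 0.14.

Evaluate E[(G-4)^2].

E[(G-4)^2] = Σ (g-4)^2·P(G=g)
 = 0·0.15 + 1·0.13 + 4·0.16 + 9·0.1 + 16·0.14 + 25·0.18 + 36·0.14
 = 0 + 0.13 + 0.64 + 0.9 + 2.24 + 4.5 + 5.04
 = 13.45

13.45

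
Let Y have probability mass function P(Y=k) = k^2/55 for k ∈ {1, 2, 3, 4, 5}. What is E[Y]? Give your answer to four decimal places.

E[Y] = Σ y·P(Y=y)
 = 1·1/55 + 2·4/55 + 3·9/55 + 4·16/55 + 5·5/11
 = 1/55 + 8/55 + 27/55 + 64/55 + 25/11
 = 45/11

4.0909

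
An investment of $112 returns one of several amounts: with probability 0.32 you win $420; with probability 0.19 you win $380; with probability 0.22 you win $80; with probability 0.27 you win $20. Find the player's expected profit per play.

117.6

E[payout] = 420·0.32 + 380·0.19 + 80·0.22 + 20·0.27
 = 134.4 + 72.2 + 17.6 + 5.4
 = 229.6
Net = 229.6 - 112 = 117.6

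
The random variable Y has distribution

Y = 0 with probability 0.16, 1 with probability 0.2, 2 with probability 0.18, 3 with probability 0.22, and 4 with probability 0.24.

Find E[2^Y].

E[2^Y] = Σ 2^y·P(Y=y)
 = 1·0.16 + 2·0.2 + 4·0.18 + 8·0.22 + 16·0.24
 = 0.16 + 0.4 + 0.72 + 1.76 + 3.84
 = 6.88

6.88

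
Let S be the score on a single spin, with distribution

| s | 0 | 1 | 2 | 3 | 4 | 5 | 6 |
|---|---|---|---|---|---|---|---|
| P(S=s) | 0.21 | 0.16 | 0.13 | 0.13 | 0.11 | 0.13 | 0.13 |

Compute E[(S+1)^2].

17.9

E[(S+1)^2] = Σ (s+1)^2·P(S=s)
 = 1·0.21 + 4·0.16 + 9·0.13 + 16·0.13 + 25·0.11 + 36·0.13 + 49·0.13
 = 0.21 + 0.64 + 1.17 + 2.08 + 2.75 + 4.68 + 6.37
 = 17.9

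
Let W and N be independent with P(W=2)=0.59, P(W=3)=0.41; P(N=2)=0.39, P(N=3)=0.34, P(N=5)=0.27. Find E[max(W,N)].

3.3099

E[max(W,N)] = Σ_w Σ_n max(w,n) · P(W=w)P(N=n)
 = 2·0.2301 + 3·0.2006 + 5·0.1593 + 3·0.1599 + 3·0.1394 + 5·0.1107
 = 0.4602 + 0.6018 + 0.7965 + 0.4797 + 0.4182 + 0.5535
 = 3.3099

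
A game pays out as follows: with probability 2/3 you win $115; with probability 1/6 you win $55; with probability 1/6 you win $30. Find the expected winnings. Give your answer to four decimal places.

E[payout] = 115·2/3 + 55·1/6 + 30·1/6
 = 230/3 + 55/6 + 5
 = 545/6

90.8333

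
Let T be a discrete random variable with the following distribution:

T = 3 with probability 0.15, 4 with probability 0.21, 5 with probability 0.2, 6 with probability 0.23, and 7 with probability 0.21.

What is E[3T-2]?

13.42

E[3T-2] = Σ (3t-2)·P(T=t)
 = 7·0.15 + 10·0.21 + 13·0.2 + 16·0.23 + 19·0.21
 = 1.05 + 2.1 + 2.6 + 3.68 + 3.99
 = 13.42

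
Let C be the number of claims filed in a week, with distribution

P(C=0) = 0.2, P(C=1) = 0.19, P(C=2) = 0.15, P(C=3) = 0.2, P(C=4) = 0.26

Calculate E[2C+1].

5.26

E[2C+1] = Σ (2c+1)·P(C=c)
 = 1·0.2 + 3·0.19 + 5·0.15 + 7·0.2 + 9·0.26
 = 0.2 + 0.57 + 0.75 + 1.4 + 2.34
 = 5.26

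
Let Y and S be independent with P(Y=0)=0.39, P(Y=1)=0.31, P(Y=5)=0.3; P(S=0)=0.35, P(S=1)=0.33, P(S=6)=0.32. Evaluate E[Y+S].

4.06

E[Y+S] = Σ_y Σ_s (y+s) · P(Y=y)P(S=s)
 = 0·0.1365 + 1·0.1287 + 6·0.1248 + 1·0.1085 + 2·0.1023 + 7·0.0992 + 5·0.105 + 6·0.099 + 11·0.096
 = 0 + 0.1287 + 0.7488 + 0.1085 + 0.2046 + 0.6944 + 0.525 + 0.594 + 1.056
 = 4.06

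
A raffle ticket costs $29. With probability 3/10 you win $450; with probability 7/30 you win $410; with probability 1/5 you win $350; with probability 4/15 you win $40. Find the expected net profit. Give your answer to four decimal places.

E[payout] = 450·3/10 + 410·7/30 + 350·1/5 + 40·4/15
 = 135 + 287/3 + 70 + 32/3
 = 934/3
Net = 934/3 - 29 = 847/3

282.3333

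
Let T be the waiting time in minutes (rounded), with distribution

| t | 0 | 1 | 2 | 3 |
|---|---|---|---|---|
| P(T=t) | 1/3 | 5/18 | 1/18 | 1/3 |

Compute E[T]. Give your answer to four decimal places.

1.3889

E[T] = Σ t·P(T=t)
 = 0·1/3 + 1·5/18 + 2·1/18 + 3·1/3
 = 0 + 5/18 + 1/9 + 1
 = 25/18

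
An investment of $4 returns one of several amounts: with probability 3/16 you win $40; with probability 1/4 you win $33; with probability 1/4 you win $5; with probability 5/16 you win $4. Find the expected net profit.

14.25

E[payout] = 40·3/16 + 33·1/4 + 5·1/4 + 4·5/16
 = 15/2 + 33/4 + 5/4 + 5/4
 = 73/4
Net = 73/4 - 4 = 57/4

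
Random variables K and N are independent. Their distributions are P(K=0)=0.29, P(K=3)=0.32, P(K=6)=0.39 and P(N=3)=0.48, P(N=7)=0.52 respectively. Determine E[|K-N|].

2.9032

E[|K-N|] = Σ_k Σ_n |k-n| · P(K=k)P(N=n)
 = 3·0.1392 + 7·0.1508 + 0·0.1536 + 4·0.1664 + 3·0.1872 + 1·0.2028
 = 0.4176 + 1.0556 + 0 + 0.6656 + 0.5616 + 0.2028
 = 2.9032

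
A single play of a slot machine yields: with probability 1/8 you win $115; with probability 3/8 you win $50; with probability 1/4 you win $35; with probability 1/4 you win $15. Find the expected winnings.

E[payout] = 115·1/8 + 50·3/8 + 35·1/4 + 15·1/4
 = 115/8 + 75/4 + 35/4 + 15/4
 = 365/8

45.625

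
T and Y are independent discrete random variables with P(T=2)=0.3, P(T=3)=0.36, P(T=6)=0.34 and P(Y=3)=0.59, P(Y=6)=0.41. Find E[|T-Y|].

E[|T-Y|] = Σ_t Σ_y |t-y| · P(T=t)P(Y=y)
 = 1·0.177 + 4·0.123 + 0·0.2124 + 3·0.1476 + 3·0.2006 + 0·0.1394
 = 0.177 + 0.492 + 0 + 0.4428 + 0.6018 + 0
 = 1.7136

1.7136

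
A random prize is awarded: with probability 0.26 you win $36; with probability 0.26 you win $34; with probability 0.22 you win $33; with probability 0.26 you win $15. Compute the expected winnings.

29.36

E[payout] = 36·0.26 + 34·0.26 + 33·0.22 + 15·0.26
 = 9.36 + 8.84 + 7.26 + 3.9
 = 29.36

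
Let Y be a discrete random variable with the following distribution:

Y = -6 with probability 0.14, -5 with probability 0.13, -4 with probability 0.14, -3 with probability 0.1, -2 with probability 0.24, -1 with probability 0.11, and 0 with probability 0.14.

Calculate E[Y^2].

E[Y^2] = Σ y^2·P(Y=y)
 = 36·0.14 + 25·0.13 + 16·0.14 + 9·0.1 + 4·0.24 + 1·0.11 + 0·0.14
 = 5.04 + 3.25 + 2.24 + 0.9 + 0.96 + 0.11 + 0
 = 12.5

12.5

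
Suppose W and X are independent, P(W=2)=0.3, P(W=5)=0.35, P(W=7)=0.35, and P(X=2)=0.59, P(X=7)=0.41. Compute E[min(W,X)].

E[min(W,X)] = Σ_w Σ_x min(w,x) · P(W=w)P(X=x)
 = 2·0.177 + 2·0.123 + 2·0.2065 + 5·0.1435 + 2·0.2065 + 7·0.1435
 = 0.354 + 0.246 + 0.413 + 0.7175 + 0.413 + 1.0045
 = 3.148

3.148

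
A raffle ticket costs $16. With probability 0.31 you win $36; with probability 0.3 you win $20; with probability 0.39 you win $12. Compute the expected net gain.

E[payout] = 36·0.31 + 20·0.3 + 12·0.39
 = 11.16 + 6 + 4.68
 = 21.84
Net = 21.84 - 16 = 5.84

5.84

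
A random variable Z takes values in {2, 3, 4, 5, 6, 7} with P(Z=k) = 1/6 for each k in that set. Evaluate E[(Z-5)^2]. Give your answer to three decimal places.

3.167

E[(Z-5)^2] = Σ (z-5)^2·P(Z=z)
 = 9·1/6 + 4·1/6 + 1·1/6 + 0·1/6 + 1·1/6 + 4·1/6
 = 3/2 + 2/3 + 1/6 + 0 + 1/6 + 2/3
 = 19/6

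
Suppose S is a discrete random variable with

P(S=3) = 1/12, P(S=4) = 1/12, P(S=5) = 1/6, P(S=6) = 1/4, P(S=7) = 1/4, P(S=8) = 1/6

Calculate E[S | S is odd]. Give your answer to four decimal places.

P(S is odd) = 1/12 + 1/6 + 1/4 = 1/2.
E[S | S is odd] = [3·1/12 + 5·1/6 + 7·1/4] / (1/2)
 = 17/6 / (1/2)
 = 17/3

5.6667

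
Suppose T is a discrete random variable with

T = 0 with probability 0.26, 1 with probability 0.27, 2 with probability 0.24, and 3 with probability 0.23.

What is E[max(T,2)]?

E[max(T,2)] = Σ max(t,2)·P(T=t)
 = 2·0.26 + 2·0.27 + 2·0.24 + 3·0.23
 = 0.52 + 0.54 + 0.48 + 0.69
 = 2.23

2.23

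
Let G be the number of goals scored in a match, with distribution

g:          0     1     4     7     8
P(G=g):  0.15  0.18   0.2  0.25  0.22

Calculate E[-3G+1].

E[-3G+1] = Σ (-3g+1)·P(G=g)
 = 1·0.15 + (-2)·0.18 + (-11)·0.2 + (-20)·0.25 + (-23)·0.22
 = 0.15 + (-0.36) + (-2.2) + (-5) + (-5.06)
 = -12.47

-12.47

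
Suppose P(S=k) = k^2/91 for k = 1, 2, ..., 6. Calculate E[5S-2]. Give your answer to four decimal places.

22.2308

E[5S-2] = Σ (5s-2)·P(S=s)
 = 3·1/91 + 8·4/91 + 13·9/91 + 18·16/91 + 23·25/91 + 28·36/91
 = 3/91 + 32/91 + 9/7 + 288/91 + 575/91 + 144/13
 = 289/13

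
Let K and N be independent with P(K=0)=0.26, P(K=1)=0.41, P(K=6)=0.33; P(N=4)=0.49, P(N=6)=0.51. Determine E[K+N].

E[K+N] = Σ_k Σ_n (k+n) · P(K=k)P(N=n)
 = 4·0.1274 + 6·0.1326 + 5·0.2009 + 7·0.2091 + 10·0.1617 + 12·0.1683
 = 0.5096 + 0.7956 + 1.0045 + 1.4637 + 1.617 + 2.0196
 = 7.41

7.41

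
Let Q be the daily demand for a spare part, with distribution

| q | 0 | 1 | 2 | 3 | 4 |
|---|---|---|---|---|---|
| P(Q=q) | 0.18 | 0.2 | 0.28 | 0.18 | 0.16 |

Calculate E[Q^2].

E[Q^2] = Σ q^2·P(Q=q)
 = 0·0.18 + 1·0.2 + 4·0.28 + 9·0.18 + 16·0.16
 = 0 + 0.2 + 1.12 + 1.62 + 2.56
 = 5.5

5.5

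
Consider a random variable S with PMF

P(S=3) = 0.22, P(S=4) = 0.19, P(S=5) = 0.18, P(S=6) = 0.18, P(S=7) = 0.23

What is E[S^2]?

E[S^2] = Σ s^2·P(S=s)
 = 9·0.22 + 16·0.19 + 25·0.18 + 36·0.18 + 49·0.23
 = 1.98 + 3.04 + 4.5 + 6.48 + 11.27
 = 27.27

27.27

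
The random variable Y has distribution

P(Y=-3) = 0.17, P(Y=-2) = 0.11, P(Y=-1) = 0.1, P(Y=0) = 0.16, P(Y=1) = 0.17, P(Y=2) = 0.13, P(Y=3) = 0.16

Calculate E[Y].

E[Y] = Σ y·P(Y=y)
 = (-3)·0.17 + (-2)·0.11 + (-1)·0.1 + 0·0.16 + 1·0.17 + 2·0.13 + 3·0.16
 = (-0.51) + (-0.22) + (-0.1) + 0 + 0.17 + 0.26 + 0.48
 = 0.08

0.08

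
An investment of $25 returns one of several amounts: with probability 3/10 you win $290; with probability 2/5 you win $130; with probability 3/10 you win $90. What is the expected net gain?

141

E[payout] = 290·3/10 + 130·2/5 + 90·3/10
 = 87 + 52 + 27
 = 166
Net = 166 - 25 = 141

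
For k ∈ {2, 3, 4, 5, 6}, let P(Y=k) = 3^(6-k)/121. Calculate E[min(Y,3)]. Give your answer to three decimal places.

E[min(Y,3)] = Σ min(y,3)·P(Y=y)
 = 2·81/121 + 3·27/121 + 3·9/121 + 3·3/121 + 3·1/121
 = 162/121 + 81/121 + 27/121 + 9/121 + 3/121
 = 282/121

2.331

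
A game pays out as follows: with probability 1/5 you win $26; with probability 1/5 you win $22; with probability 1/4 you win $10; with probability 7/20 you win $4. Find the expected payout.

13.5

E[payout] = 26·1/5 + 22·1/5 + 10·1/4 + 4·7/20
 = 26/5 + 22/5 + 5/2 + 7/5
 = 27/2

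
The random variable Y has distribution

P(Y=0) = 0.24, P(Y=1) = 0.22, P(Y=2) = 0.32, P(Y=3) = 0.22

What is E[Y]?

1.52

E[Y] = Σ y·P(Y=y)
 = 0·0.24 + 1·0.22 + 2·0.32 + 3·0.22
 = 0 + 0.22 + 0.64 + 0.66
 = 1.52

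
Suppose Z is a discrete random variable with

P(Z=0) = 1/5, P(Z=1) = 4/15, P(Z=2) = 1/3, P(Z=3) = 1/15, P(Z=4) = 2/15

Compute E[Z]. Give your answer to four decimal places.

E[Z] = Σ z·P(Z=z)
 = 0·1/5 + 1·4/15 + 2·1/3 + 3·1/15 + 4·2/15
 = 0 + 4/15 + 2/3 + 1/5 + 8/15
 = 5/3

1.6667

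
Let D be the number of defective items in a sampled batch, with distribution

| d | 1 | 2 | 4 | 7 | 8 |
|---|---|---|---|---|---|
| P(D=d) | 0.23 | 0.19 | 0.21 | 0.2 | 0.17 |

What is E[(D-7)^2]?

15.09

E[(D-7)^2] = Σ (d-7)^2·P(D=d)
 = 36·0.23 + 25·0.19 + 9·0.21 + 0·0.2 + 1·0.17
 = 8.28 + 4.75 + 1.89 + 0 + 0.17
 = 15.09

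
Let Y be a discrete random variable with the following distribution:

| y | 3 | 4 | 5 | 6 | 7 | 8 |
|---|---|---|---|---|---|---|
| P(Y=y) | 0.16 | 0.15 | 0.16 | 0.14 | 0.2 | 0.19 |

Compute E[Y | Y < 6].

P(Y < 6) = 0.16 + 0.15 + 0.16 = 0.47.
E[Y | Y < 6] = [3·0.16 + 4·0.15 + 5·0.16] / 0.47
 = 1.88 / 0.47
 = 4

4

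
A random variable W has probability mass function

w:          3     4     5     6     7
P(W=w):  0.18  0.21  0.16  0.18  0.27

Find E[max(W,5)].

5.72

E[max(W,5)] = Σ max(w,5)·P(W=w)
 = 5·0.18 + 5·0.21 + 5·0.16 + 6·0.18 + 7·0.27
 = 0.9 + 1.05 + 0.8 + 1.08 + 1.89
 = 5.72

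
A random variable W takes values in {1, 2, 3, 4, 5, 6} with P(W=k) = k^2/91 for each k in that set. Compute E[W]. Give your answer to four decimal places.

E[W] = Σ w·P(W=w)
 = 1·1/91 + 2·4/91 + 3·9/91 + 4·16/91 + 5·25/91 + 6·36/91
 = 1/91 + 8/91 + 27/91 + 64/91 + 125/91 + 216/91
 = 63/13

4.8462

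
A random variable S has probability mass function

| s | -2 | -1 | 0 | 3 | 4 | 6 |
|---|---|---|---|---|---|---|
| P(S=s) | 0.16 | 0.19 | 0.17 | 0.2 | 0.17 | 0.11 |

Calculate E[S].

E[S] = Σ s·P(S=s)
 = (-2)·0.16 + (-1)·0.19 + 0·0.17 + 3·0.2 + 4·0.17 + 6·0.11
 = (-0.32) + (-0.19) + 0 + 0.6 + 0.68 + 0.66
 = 1.43

1.43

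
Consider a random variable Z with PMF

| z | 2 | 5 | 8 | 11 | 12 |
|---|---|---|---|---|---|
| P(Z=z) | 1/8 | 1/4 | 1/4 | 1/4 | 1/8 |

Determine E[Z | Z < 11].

P(Z < 11) = 1/8 + 1/4 + 1/4 = 5/8.
E[Z | Z < 11] = [2·1/8 + 5·1/4 + 8·1/4] / (5/8)
 = 7/2 / (5/8)
 = 28/5

5.6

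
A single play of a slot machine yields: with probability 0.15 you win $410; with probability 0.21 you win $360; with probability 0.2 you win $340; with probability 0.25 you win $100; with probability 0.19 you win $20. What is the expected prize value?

233.9

E[payout] = 410·0.15 + 360·0.21 + 340·0.2 + 100·0.25 + 20·0.19
 = 61.5 + 75.6 + 68 + 25 + 3.8
 = 233.9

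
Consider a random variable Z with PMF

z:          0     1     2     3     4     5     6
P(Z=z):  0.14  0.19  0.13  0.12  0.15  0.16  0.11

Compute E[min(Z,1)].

0.86

E[min(Z,1)] = Σ min(z,1)·P(Z=z)
 = 0·0.14 + 1·0.19 + 1·0.13 + 1·0.12 + 1·0.15 + 1·0.16 + 1·0.11
 = 0 + 0.19 + 0.13 + 0.12 + 0.15 + 0.16 + 0.11
 = 0.86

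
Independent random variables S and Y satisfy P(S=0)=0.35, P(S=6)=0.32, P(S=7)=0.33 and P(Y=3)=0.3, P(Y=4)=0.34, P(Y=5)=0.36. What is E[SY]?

17.1738

E[SY] = Σ_s Σ_y sy · P(S=s)P(Y=y)
 = 0·0.105 + 0·0.119 + 0·0.126 + 18·0.096 + 24·0.1088 + 30·0.1152 + 21·0.099 + 28·0.1122 + 35·0.1188
 = 0 + 0 + 0 + 1.728 + 2.6112 + 3.456 + 2.079 + 3.1416 + 4.158
 = 17.1738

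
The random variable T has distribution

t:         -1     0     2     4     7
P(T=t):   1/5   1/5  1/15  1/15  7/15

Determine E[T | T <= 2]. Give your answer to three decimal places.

-0.143

P(T <= 2) = 1/5 + 1/5 + 1/15 = 7/15.
E[T | T <= 2] = [(-1)·1/5 + 0·1/5 + 2·1/15] / (7/15)
 = -1/15 / (7/15)
 = -1/7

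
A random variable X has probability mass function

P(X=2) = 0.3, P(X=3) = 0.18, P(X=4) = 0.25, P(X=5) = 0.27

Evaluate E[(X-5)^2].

E[(X-5)^2] = Σ (x-5)^2·P(X=x)
 = 9·0.3 + 4·0.18 + 1·0.25 + 0·0.27
 = 2.7 + 0.72 + 0.25 + 0
 = 3.67

3.67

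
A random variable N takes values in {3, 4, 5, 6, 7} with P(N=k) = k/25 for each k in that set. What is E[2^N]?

E[2^N] = Σ 2^n·P(N=n)
 = 8·3/25 + 16·4/25 + 32·1/5 + 64·6/25 + 128·7/25
 = 24/25 + 64/25 + 32/5 + 384/25 + 896/25
 = 1528/25

61.12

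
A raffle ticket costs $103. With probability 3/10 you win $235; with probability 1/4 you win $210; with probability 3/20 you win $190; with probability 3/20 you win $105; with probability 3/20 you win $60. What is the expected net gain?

E[payout] = 235·3/10 + 210·1/4 + 190·3/20 + 105·3/20 + 60·3/20
 = 141/2 + 105/2 + 57/2 + 63/4 + 9
 = 705/4
Net = 705/4 - 103 = 293/4

73.25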